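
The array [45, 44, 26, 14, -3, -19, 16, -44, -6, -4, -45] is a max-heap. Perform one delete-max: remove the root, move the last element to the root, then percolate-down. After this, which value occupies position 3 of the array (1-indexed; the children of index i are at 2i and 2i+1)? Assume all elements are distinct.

remove root 45; move last element -45 to root → [-45, 44, 26, 14, -3, -19, 16, -44, -6, -4]
-45 vs larger child 44 at index 2, swap → [44, -45, 26, 14, -3, -19, 16, -44, -6, -4]
-45 vs larger child 14 at index 4, swap → [44, 14, 26, -45, -3, -19, 16, -44, -6, -4]
-45 vs larger child -6 at index 9, swap → [44, 14, 26, -6, -3, -19, 16, -44, -45, -4]
resulting array: [44, 14, 26, -6, -3, -19, 16, -44, -45, -4]

26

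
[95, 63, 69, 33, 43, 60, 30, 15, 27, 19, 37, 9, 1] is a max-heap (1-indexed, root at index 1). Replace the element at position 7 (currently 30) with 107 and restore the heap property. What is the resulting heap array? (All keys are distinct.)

set index 7 from 30 to 107 → [95, 63, 69, 33, 43, 60, 107, 15, 27, 19, 37, 9, 1]
107 > parent 69 at index 3, swap → [95, 63, 107, 33, 43, 60, 69, 15, 27, 19, 37, 9, 1]
107 > parent 95 at index 1, swap → [107, 63, 95, 33, 43, 60, 69, 15, 27, 19, 37, 9, 1]

[107, 63, 95, 33, 43, 60, 69, 15, 27, 19, 37, 9, 1]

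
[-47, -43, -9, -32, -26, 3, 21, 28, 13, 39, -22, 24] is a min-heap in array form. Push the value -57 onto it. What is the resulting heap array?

[-57, -43, -47, -32, -26, -9, 21, 28, 13, 39, -22, 24, 3]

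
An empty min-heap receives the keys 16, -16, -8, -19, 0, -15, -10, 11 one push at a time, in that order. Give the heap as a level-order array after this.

[-19, -16, -15, 11, 0, -8, -10, 16]

Insert 16:
  append 16 at index 0 → [16] (no swap needed)
Insert -16:
  append -16 at index 1 → [16, -16]
  -16 < parent 16 at index 0, swap → [-16, 16]
Insert -8:
  append -8 at index 2 → [-16, 16, -8] (no swap needed)
Insert -19:
  append -19 at index 3 → [-16, 16, -8, -19]
  -19 < parent 16 at index 1, swap → [-16, -19, -8, 16]
  -19 < parent -16 at index 0, swap → [-19, -16, -8, 16]
Insert 0:
  append 0 at index 4 → [-19, -16, -8, 16, 0] (no swap needed)
Insert -15:
  append -15 at index 5 → [-19, -16, -8, 16, 0, -15]
  -15 < parent -8 at index 2, swap → [-19, -16, -15, 16, 0, -8]
Insert -10:
  append -10 at index 6 → [-19, -16, -15, 16, 0, -8, -10] (no swap needed)
Insert 11:
  append 11 at index 7 → [-19, -16, -15, 16, 0, -8, -10, 11]
  11 < parent 16 at index 3, swap → [-19, -16, -15, 11, 0, -8, -10, 16]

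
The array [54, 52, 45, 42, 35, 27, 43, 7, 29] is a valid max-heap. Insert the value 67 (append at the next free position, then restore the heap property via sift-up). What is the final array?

[67, 54, 45, 42, 52, 27, 43, 7, 29, 35]

append 67 at index 9 → [54, 52, 45, 42, 35, 27, 43, 7, 29, 67]
67 > parent 35 at index 4, swap → [54, 52, 45, 42, 67, 27, 43, 7, 29, 35]
67 > parent 52 at index 1, swap → [54, 67, 45, 42, 52, 27, 43, 7, 29, 35]
67 > parent 54 at index 0, swap → [67, 54, 45, 42, 52, 27, 43, 7, 29, 35]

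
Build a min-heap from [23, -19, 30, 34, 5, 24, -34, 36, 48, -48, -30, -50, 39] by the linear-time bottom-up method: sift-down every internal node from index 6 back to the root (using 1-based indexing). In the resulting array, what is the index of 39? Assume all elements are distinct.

sift down from index 6:
  24 vs smaller child -50 at index 12, swap → [23, -19, 30, 34, 5, -50, -34, 36, 48, -48, -30, 24, 39]
sift down from index 5:
  5 vs smaller child -48 at index 10, swap → [23, -19, 30, 34, -48, -50, -34, 36, 48, 5, -30, 24, 39]
sift down from index 4: already satisfies heap property
sift down from index 3:
  30 vs smaller child -50 at index 6, swap → [23, -19, -50, 34, -48, 30, -34, 36, 48, 5, -30, 24, 39]
  30 vs smaller child 24 at index 12, swap → [23, -19, -50, 34, -48, 24, -34, 36, 48, 5, -30, 30, 39]
sift down from index 2:
  -19 vs smaller child -48 at index 5, swap → [23, -48, -50, 34, -19, 24, -34, 36, 48, 5, -30, 30, 39]
  -19 vs smaller child -30 at index 11, swap → [23, -48, -50, 34, -30, 24, -34, 36, 48, 5, -19, 30, 39]
sift down from index 1:
  23 vs smaller child -50 at index 3, swap → [-50, -48, 23, 34, -30, 24, -34, 36, 48, 5, -19, 30, 39]
  23 vs smaller child -34 at index 7, swap → [-50, -48, -34, 34, -30, 24, 23, 36, 48, 5, -19, 30, 39]
resulting array: [-50, -48, -34, 34, -30, 24, 23, 36, 48, 5, -19, 30, 39]

13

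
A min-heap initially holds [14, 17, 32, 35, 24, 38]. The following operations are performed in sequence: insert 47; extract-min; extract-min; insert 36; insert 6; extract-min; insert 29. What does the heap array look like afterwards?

[24, 35, 29, 38, 47, 36, 32]

insert 47:
  append 47 at index 6 → [14, 17, 32, 35, 24, 38, 47] (no swap needed)
extract-min → returns 14:
  remove root 14; move last element 47 to root → [47, 17, 32, 35, 24, 38]
  47 vs smaller child 17 at index 1, swap → [17, 47, 32, 35, 24, 38]
  47 vs smaller child 24 at index 4, swap → [17, 24, 32, 35, 47, 38]
extract-min → returns 17:
  remove root 17; move last element 38 to root → [38, 24, 32, 35, 47]
  38 vs smaller child 24 at index 1, swap → [24, 38, 32, 35, 47]
  38 vs smaller child 35 at index 3, swap → [24, 35, 32, 38, 47]
insert 36:
  append 36 at index 5 → [24, 35, 32, 38, 47, 36] (no swap needed)
insert 6:
  append 6 at index 6 → [24, 35, 32, 38, 47, 36, 6]
  6 < parent 32 at index 2, swap → [24, 35, 6, 38, 47, 36, 32]
  6 < parent 24 at index 0, swap → [6, 35, 24, 38, 47, 36, 32]
extract-min → returns 6:
  remove root 6; move last element 32 to root → [32, 35, 24, 38, 47, 36]
  32 vs smaller child 24 at index 2, swap → [24, 35, 32, 38, 47, 36]
insert 29:
  append 29 at index 6 → [24, 35, 32, 38, 47, 36, 29]
  29 < parent 32 at index 2, swap → [24, 35, 29, 38, 47, 36, 32]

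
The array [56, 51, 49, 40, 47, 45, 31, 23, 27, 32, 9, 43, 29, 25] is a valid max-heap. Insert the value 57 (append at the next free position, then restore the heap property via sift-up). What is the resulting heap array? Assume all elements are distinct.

append 57 at index 14 → [56, 51, 49, 40, 47, 45, 31, 23, 27, 32, 9, 43, 29, 25, 57]
57 > parent 31 at index 6, swap → [56, 51, 49, 40, 47, 45, 57, 23, 27, 32, 9, 43, 29, 25, 31]
57 > parent 49 at index 2, swap → [56, 51, 57, 40, 47, 45, 49, 23, 27, 32, 9, 43, 29, 25, 31]
57 > parent 56 at index 0, swap → [57, 51, 56, 40, 47, 45, 49, 23, 27, 32, 9, 43, 29, 25, 31]

[57, 51, 56, 40, 47, 45, 49, 23, 27, 32, 9, 43, 29, 25, 31]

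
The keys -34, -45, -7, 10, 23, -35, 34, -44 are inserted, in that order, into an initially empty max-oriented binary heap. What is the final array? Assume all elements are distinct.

[34, 10, 23, -44, -7, -35, -34, -45]

Insert -34:
  append -34 at index 0 → [-34] (no swap needed)
Insert -45:
  append -45 at index 1 → [-34, -45] (no swap needed)
Insert -7:
  append -7 at index 2 → [-34, -45, -7]
  -7 > parent -34 at index 0, swap → [-7, -45, -34]
Insert 10:
  append 10 at index 3 → [-7, -45, -34, 10]
  10 > parent -45 at index 1, swap → [-7, 10, -34, -45]
  10 > parent -7 at index 0, swap → [10, -7, -34, -45]
Insert 23:
  append 23 at index 4 → [10, -7, -34, -45, 23]
  23 > parent -7 at index 1, swap → [10, 23, -34, -45, -7]
  23 > parent 10 at index 0, swap → [23, 10, -34, -45, -7]
Insert -35:
  append -35 at index 5 → [23, 10, -34, -45, -7, -35] (no swap needed)
Insert 34:
  append 34 at index 6 → [23, 10, -34, -45, -7, -35, 34]
  34 > parent -34 at index 2, swap → [23, 10, 34, -45, -7, -35, -34]
  34 > parent 23 at index 0, swap → [34, 10, 23, -45, -7, -35, -34]
Insert -44:
  append -44 at index 7 → [34, 10, 23, -45, -7, -35, -34, -44]
  -44 > parent -45 at index 3, swap → [34, 10, 23, -44, -7, -35, -34, -45]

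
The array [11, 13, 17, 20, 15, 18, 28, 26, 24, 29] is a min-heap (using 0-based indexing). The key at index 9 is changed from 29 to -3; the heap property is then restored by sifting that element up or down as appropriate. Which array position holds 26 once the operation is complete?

7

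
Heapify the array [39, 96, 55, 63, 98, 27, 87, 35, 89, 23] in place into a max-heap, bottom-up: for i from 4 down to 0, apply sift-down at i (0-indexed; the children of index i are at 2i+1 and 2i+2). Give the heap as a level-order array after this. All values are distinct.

[98, 96, 87, 89, 39, 27, 55, 35, 63, 23]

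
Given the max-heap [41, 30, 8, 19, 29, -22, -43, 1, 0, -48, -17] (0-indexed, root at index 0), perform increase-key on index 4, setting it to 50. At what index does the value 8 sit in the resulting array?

2

set index 4 from 29 to 50 → [41, 30, 8, 19, 50, -22, -43, 1, 0, -48, -17]
50 > parent 30 at index 1, swap → [41, 50, 8, 19, 30, -22, -43, 1, 0, -48, -17]
50 > parent 41 at index 0, swap → [50, 41, 8, 19, 30, -22, -43, 1, 0, -48, -17]
resulting array: [50, 41, 8, 19, 30, -22, -43, 1, 0, -48, -17]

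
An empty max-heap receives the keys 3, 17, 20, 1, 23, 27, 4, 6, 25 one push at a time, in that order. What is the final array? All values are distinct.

[27, 25, 23, 20, 3, 17, 4, 1, 6]

Insert 3:
  append 3 at index 0 → [3] (no swap needed)
Insert 17:
  append 17 at index 1 → [3, 17]
  17 > parent 3 at index 0, swap → [17, 3]
Insert 20:
  append 20 at index 2 → [17, 3, 20]
  20 > parent 17 at index 0, swap → [20, 3, 17]
Insert 1:
  append 1 at index 3 → [20, 3, 17, 1] (no swap needed)
Insert 23:
  append 23 at index 4 → [20, 3, 17, 1, 23]
  23 > parent 3 at index 1, swap → [20, 23, 17, 1, 3]
  23 > parent 20 at index 0, swap → [23, 20, 17, 1, 3]
Insert 27:
  append 27 at index 5 → [23, 20, 17, 1, 3, 27]
  27 > parent 17 at index 2, swap → [23, 20, 27, 1, 3, 17]
  27 > parent 23 at index 0, swap → [27, 20, 23, 1, 3, 17]
Insert 4:
  append 4 at index 6 → [27, 20, 23, 1, 3, 17, 4] (no swap needed)
Insert 6:
  append 6 at index 7 → [27, 20, 23, 1, 3, 17, 4, 6]
  6 > parent 1 at index 3, swap → [27, 20, 23, 6, 3, 17, 4, 1]
Insert 25:
  append 25 at index 8 → [27, 20, 23, 6, 3, 17, 4, 1, 25]
  25 > parent 6 at index 3, swap → [27, 20, 23, 25, 3, 17, 4, 1, 6]
  25 > parent 20 at index 1, swap → [27, 25, 23, 20, 3, 17, 4, 1, 6]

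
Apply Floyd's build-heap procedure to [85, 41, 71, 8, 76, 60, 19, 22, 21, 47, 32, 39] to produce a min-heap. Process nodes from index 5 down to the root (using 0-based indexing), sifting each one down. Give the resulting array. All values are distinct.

sift down from index 5:
  60 vs only child 39 at index 11, swap → [85, 41, 71, 8, 76, 39, 19, 22, 21, 47, 32, 60]
sift down from index 4:
  76 vs smaller child 32 at index 10, swap → [85, 41, 71, 8, 32, 39, 19, 22, 21, 47, 76, 60]
sift down from index 3: already satisfies heap property
sift down from index 2:
  71 vs smaller child 19 at index 6, swap → [85, 41, 19, 8, 32, 39, 71, 22, 21, 47, 76, 60]
sift down from index 1:
  41 vs smaller child 8 at index 3, swap → [85, 8, 19, 41, 32, 39, 71, 22, 21, 47, 76, 60]
  41 vs smaller child 21 at index 8, swap → [85, 8, 19, 21, 32, 39, 71, 22, 41, 47, 76, 60]
sift down from index 0:
  85 vs smaller child 8 at index 1, swap → [8, 85, 19, 21, 32, 39, 71, 22, 41, 47, 76, 60]
  85 vs smaller child 21 at index 3, swap → [8, 21, 19, 85, 32, 39, 71, 22, 41, 47, 76, 60]
  85 vs smaller child 22 at index 7, swap → [8, 21, 19, 22, 32, 39, 71, 85, 41, 47, 76, 60]

[8, 21, 19, 22, 32, 39, 71, 85, 41, 47, 76, 60]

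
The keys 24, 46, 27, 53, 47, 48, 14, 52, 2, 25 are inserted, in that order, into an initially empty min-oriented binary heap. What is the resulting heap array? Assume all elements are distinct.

[2, 14, 24, 46, 25, 48, 27, 53, 52, 47]

Insert 24:
  append 24 at index 0 → [24] (no swap needed)
Insert 46:
  append 46 at index 1 → [24, 46] (no swap needed)
Insert 27:
  append 27 at index 2 → [24, 46, 27] (no swap needed)
Insert 53:
  append 53 at index 3 → [24, 46, 27, 53] (no swap needed)
Insert 47:
  append 47 at index 4 → [24, 46, 27, 53, 47] (no swap needed)
Insert 48:
  append 48 at index 5 → [24, 46, 27, 53, 47, 48] (no swap needed)
Insert 14:
  append 14 at index 6 → [24, 46, 27, 53, 47, 48, 14]
  14 < parent 27 at index 2, swap → [24, 46, 14, 53, 47, 48, 27]
  14 < parent 24 at index 0, swap → [14, 46, 24, 53, 47, 48, 27]
Insert 52:
  append 52 at index 7 → [14, 46, 24, 53, 47, 48, 27, 52]
  52 < parent 53 at index 3, swap → [14, 46, 24, 52, 47, 48, 27, 53]
Insert 2:
  append 2 at index 8 → [14, 46, 24, 52, 47, 48, 27, 53, 2]
  2 < parent 52 at index 3, swap → [14, 46, 24, 2, 47, 48, 27, 53, 52]
  2 < parent 46 at index 1, swap → [14, 2, 24, 46, 47, 48, 27, 53, 52]
  2 < parent 14 at index 0, swap → [2, 14, 24, 46, 47, 48, 27, 53, 52]
Insert 25:
  append 25 at index 9 → [2, 14, 24, 46, 47, 48, 27, 53, 52, 25]
  25 < parent 47 at index 4, swap → [2, 14, 24, 46, 25, 48, 27, 53, 52, 47]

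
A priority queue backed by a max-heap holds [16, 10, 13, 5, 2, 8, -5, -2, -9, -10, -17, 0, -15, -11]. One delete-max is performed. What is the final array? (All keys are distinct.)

remove root 16; move last element -11 to root → [-11, 10, 13, 5, 2, 8, -5, -2, -9, -10, -17, 0, -15]
-11 vs larger child 13 at index 2, swap → [13, 10, -11, 5, 2, 8, -5, -2, -9, -10, -17, 0, -15]
-11 vs larger child 8 at index 5, swap → [13, 10, 8, 5, 2, -11, -5, -2, -9, -10, -17, 0, -15]
-11 vs larger child 0 at index 11, swap → [13, 10, 8, 5, 2, 0, -5, -2, -9, -10, -17, -11, -15]

[13, 10, 8, 5, 2, 0, -5, -2, -9, -10, -17, -11, -15]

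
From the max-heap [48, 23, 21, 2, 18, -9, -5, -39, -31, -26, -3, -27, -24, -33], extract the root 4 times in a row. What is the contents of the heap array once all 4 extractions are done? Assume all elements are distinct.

extract-max #1 returns 48:
  remove root 48; move last element -33 to root → [-33, 23, 21, 2, 18, -9, -5, -39, -31, -26, -3, -27, -24]
  -33 vs larger child 23 at index 1, swap → [23, -33, 21, 2, 18, -9, -5, -39, -31, -26, -3, -27, -24]
  -33 vs larger child 18 at index 4, swap → [23, 18, 21, 2, -33, -9, -5, -39, -31, -26, -3, -27, -24]
  -33 vs larger child -3 at index 10, swap → [23, 18, 21, 2, -3, -9, -5, -39, -31, -26, -33, -27, -24]
extract-max #2 returns 23:
  remove root 23; move last element -24 to root → [-24, 18, 21, 2, -3, -9, -5, -39, -31, -26, -33, -27]
  -24 vs larger child 21 at index 2, swap → [21, 18, -24, 2, -3, -9, -5, -39, -31, -26, -33, -27]
  -24 vs larger child -5 at index 6, swap → [21, 18, -5, 2, -3, -9, -24, -39, -31, -26, -33, -27]
extract-max #3 returns 21:
  remove root 21; move last element -27 to root → [-27, 18, -5, 2, -3, -9, -24, -39, -31, -26, -33]
  -27 vs larger child 18 at index 1, swap → [18, -27, -5, 2, -3, -9, -24, -39, -31, -26, -33]
  -27 vs larger child 2 at index 3, swap → [18, 2, -5, -27, -3, -9, -24, -39, -31, -26, -33]
extract-max #4 returns 18:
  remove root 18; move last element -33 to root → [-33, 2, -5, -27, -3, -9, -24, -39, -31, -26]
  -33 vs larger child 2 at index 1, swap → [2, -33, -5, -27, -3, -9, -24, -39, -31, -26]
  -33 vs larger child -3 at index 4, swap → [2, -3, -5, -27, -33, -9, -24, -39, -31, -26]
  -33 vs only child -26 at index 9, swap → [2, -3, -5, -27, -26, -9, -24, -39, -31, -33]

[2, -3, -5, -27, -26, -9, -24, -39, -31, -33]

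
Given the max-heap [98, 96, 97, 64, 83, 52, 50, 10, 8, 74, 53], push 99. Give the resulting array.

[99, 96, 98, 64, 83, 97, 50, 10, 8, 74, 53, 52]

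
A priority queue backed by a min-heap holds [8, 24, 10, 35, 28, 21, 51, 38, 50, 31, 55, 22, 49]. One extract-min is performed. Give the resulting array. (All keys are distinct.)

remove root 8; move last element 49 to root → [49, 24, 10, 35, 28, 21, 51, 38, 50, 31, 55, 22]
49 vs smaller child 10 at index 2, swap → [10, 24, 49, 35, 28, 21, 51, 38, 50, 31, 55, 22]
49 vs smaller child 21 at index 5, swap → [10, 24, 21, 35, 28, 49, 51, 38, 50, 31, 55, 22]
49 vs only child 22 at index 11, swap → [10, 24, 21, 35, 28, 22, 51, 38, 50, 31, 55, 49]

[10, 24, 21, 35, 28, 22, 51, 38, 50, 31, 55, 49]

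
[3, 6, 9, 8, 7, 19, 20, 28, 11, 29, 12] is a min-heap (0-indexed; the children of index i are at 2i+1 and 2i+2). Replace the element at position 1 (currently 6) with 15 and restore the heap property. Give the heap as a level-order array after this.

set index 1 from 6 to 15 → [3, 15, 9, 8, 7, 19, 20, 28, 11, 29, 12]
15 vs smaller child 7 at index 4, swap → [3, 7, 9, 8, 15, 19, 20, 28, 11, 29, 12]
15 vs smaller child 12 at index 10, swap → [3, 7, 9, 8, 12, 19, 20, 28, 11, 29, 15]

[3, 7, 9, 8, 12, 19, 20, 28, 11, 29, 15]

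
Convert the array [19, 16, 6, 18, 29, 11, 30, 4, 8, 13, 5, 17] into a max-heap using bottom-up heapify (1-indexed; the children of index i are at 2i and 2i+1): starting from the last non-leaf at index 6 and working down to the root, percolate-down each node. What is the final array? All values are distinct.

[30, 29, 19, 18, 16, 17, 6, 4, 8, 13, 5, 11]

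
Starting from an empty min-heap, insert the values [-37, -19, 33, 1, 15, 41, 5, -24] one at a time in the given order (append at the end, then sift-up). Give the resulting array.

Insert -37:
  append -37 at index 0 → [-37] (no swap needed)
Insert -19:
  append -19 at index 1 → [-37, -19] (no swap needed)
Insert 33:
  append 33 at index 2 → [-37, -19, 33] (no swap needed)
Insert 1:
  append 1 at index 3 → [-37, -19, 33, 1] (no swap needed)
Insert 15:
  append 15 at index 4 → [-37, -19, 33, 1, 15] (no swap needed)
Insert 41:
  append 41 at index 5 → [-37, -19, 33, 1, 15, 41] (no swap needed)
Insert 5:
  append 5 at index 6 → [-37, -19, 33, 1, 15, 41, 5]
  5 < parent 33 at index 2, swap → [-37, -19, 5, 1, 15, 41, 33]
Insert -24:
  append -24 at index 7 → [-37, -19, 5, 1, 15, 41, 33, -24]
  -24 < parent 1 at index 3, swap → [-37, -19, 5, -24, 15, 41, 33, 1]
  -24 < parent -19 at index 1, swap → [-37, -24, 5, -19, 15, 41, 33, 1]

[-37, -24, 5, -19, 15, 41, 33, 1]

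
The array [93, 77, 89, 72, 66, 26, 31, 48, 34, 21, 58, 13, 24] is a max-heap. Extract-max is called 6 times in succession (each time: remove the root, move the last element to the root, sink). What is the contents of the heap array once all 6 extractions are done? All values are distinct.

extract-max #1 returns 93:
  remove root 93; move last element 24 to root → [24, 77, 89, 72, 66, 26, 31, 48, 34, 21, 58, 13]
  24 vs larger child 89 at index 2, swap → [89, 77, 24, 72, 66, 26, 31, 48, 34, 21, 58, 13]
  24 vs larger child 31 at index 6, swap → [89, 77, 31, 72, 66, 26, 24, 48, 34, 21, 58, 13]
extract-max #2 returns 89:
  remove root 89; move last element 13 to root → [13, 77, 31, 72, 66, 26, 24, 48, 34, 21, 58]
  13 vs larger child 77 at index 1, swap → [77, 13, 31, 72, 66, 26, 24, 48, 34, 21, 58]
  13 vs larger child 72 at index 3, swap → [77, 72, 31, 13, 66, 26, 24, 48, 34, 21, 58]
  13 vs larger child 48 at index 7, swap → [77, 72, 31, 48, 66, 26, 24, 13, 34, 21, 58]
extract-max #3 returns 77:
  remove root 77; move last element 58 to root → [58, 72, 31, 48, 66, 26, 24, 13, 34, 21]
  58 vs larger child 72 at index 1, swap → [72, 58, 31, 48, 66, 26, 24, 13, 34, 21]
  58 vs larger child 66 at index 4, swap → [72, 66, 31, 48, 58, 26, 24, 13, 34, 21]
extract-max #4 returns 72:
  remove root 72; move last element 21 to root → [21, 66, 31, 48, 58, 26, 24, 13, 34]
  21 vs larger child 66 at index 1, swap → [66, 21, 31, 48, 58, 26, 24, 13, 34]
  21 vs larger child 58 at index 4, swap → [66, 58, 31, 48, 21, 26, 24, 13, 34]
extract-max #5 returns 66:
  remove root 66; move last element 34 to root → [34, 58, 31, 48, 21, 26, 24, 13]
  34 vs larger child 58 at index 1, swap → [58, 34, 31, 48, 21, 26, 24, 13]
  34 vs larger child 48 at index 3, swap → [58, 48, 31, 34, 21, 26, 24, 13]
extract-max #6 returns 58:
  remove root 58; move last element 13 to root → [13, 48, 31, 34, 21, 26, 24]
  13 vs larger child 48 at index 1, swap → [48, 13, 31, 34, 21, 26, 24]
  13 vs larger child 34 at index 3, swap → [48, 34, 31, 13, 21, 26, 24]

[48, 34, 31, 13, 21, 26, 24]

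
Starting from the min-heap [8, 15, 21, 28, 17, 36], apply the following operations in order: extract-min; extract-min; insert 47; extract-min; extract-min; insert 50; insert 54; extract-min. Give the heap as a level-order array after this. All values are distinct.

extract-min → returns 8:
  remove root 8; move last element 36 to root → [36, 15, 21, 28, 17]
  36 vs smaller child 15 at index 1, swap → [15, 36, 21, 28, 17]
  36 vs smaller child 17 at index 4, swap → [15, 17, 21, 28, 36]
extract-min → returns 15:
  remove root 15; move last element 36 to root → [36, 17, 21, 28]
  36 vs smaller child 17 at index 1, swap → [17, 36, 21, 28]
  36 vs only child 28 at index 3, swap → [17, 28, 21, 36]
insert 47:
  append 47 at index 4 → [17, 28, 21, 36, 47] (no swap needed)
extract-min → returns 17:
  remove root 17; move last element 47 to root → [47, 28, 21, 36]
  47 vs smaller child 21 at index 2, swap → [21, 28, 47, 36]
extract-min → returns 21:
  remove root 21; move last element 36 to root → [36, 28, 47]
  36 vs smaller child 28 at index 1, swap → [28, 36, 47]
insert 50:
  append 50 at index 3 → [28, 36, 47, 50] (no swap needed)
insert 54:
  append 54 at index 4 → [28, 36, 47, 50, 54] (no swap needed)
extract-min → returns 28:
  remove root 28; move last element 54 to root → [54, 36, 47, 50]
  54 vs smaller child 36 at index 1, swap → [36, 54, 47, 50]
  54 vs only child 50 at index 3, swap → [36, 50, 47, 54]

[36, 50, 47, 54]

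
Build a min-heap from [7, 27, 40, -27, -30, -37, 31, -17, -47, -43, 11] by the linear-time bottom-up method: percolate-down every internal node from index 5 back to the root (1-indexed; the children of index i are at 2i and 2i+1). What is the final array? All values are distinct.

sift down from index 5:
  -30 vs smaller child -43 at index 10, swap → [7, 27, 40, -27, -43, -37, 31, -17, -47, -30, 11]
sift down from index 4:
  -27 vs smaller child -47 at index 9, swap → [7, 27, 40, -47, -43, -37, 31, -17, -27, -30, 11]
sift down from index 3:
  40 vs smaller child -37 at index 6, swap → [7, 27, -37, -47, -43, 40, 31, -17, -27, -30, 11]
sift down from index 2:
  27 vs smaller child -47 at index 4, swap → [7, -47, -37, 27, -43, 40, 31, -17, -27, -30, 11]
  27 vs smaller child -27 at index 9, swap → [7, -47, -37, -27, -43, 40, 31, -17, 27, -30, 11]
sift down from index 1:
  7 vs smaller child -47 at index 2, swap → [-47, 7, -37, -27, -43, 40, 31, -17, 27, -30, 11]
  7 vs smaller child -43 at index 5, swap → [-47, -43, -37, -27, 7, 40, 31, -17, 27, -30, 11]
  7 vs smaller child -30 at index 10, swap → [-47, -43, -37, -27, -30, 40, 31, -17, 27, 7, 11]

[-47, -43, -37, -27, -30, 40, 31, -17, 27, 7, 11]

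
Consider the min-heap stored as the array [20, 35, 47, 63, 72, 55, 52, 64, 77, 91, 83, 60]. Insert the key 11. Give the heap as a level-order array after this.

[11, 35, 20, 63, 72, 47, 52, 64, 77, 91, 83, 60, 55]

append 11 at index 12 → [20, 35, 47, 63, 72, 55, 52, 64, 77, 91, 83, 60, 11]
11 < parent 55 at index 5, swap → [20, 35, 47, 63, 72, 11, 52, 64, 77, 91, 83, 60, 55]
11 < parent 47 at index 2, swap → [20, 35, 11, 63, 72, 47, 52, 64, 77, 91, 83, 60, 55]
11 < parent 20 at index 0, swap → [11, 35, 20, 63, 72, 47, 52, 64, 77, 91, 83, 60, 55]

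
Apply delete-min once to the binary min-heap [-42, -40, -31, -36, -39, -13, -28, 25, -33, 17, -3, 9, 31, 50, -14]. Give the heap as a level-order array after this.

remove root -42; move last element -14 to root → [-14, -40, -31, -36, -39, -13, -28, 25, -33, 17, -3, 9, 31, 50]
-14 vs smaller child -40 at index 1, swap → [-40, -14, -31, -36, -39, -13, -28, 25, -33, 17, -3, 9, 31, 50]
-14 vs smaller child -39 at index 4, swap → [-40, -39, -31, -36, -14, -13, -28, 25, -33, 17, -3, 9, 31, 50]

[-40, -39, -31, -36, -14, -13, -28, 25, -33, 17, -3, 9, 31, 50]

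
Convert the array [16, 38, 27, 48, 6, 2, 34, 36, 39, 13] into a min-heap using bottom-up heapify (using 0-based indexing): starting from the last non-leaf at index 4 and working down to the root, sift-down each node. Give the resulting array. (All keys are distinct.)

[2, 6, 16, 36, 13, 27, 34, 48, 39, 38]

sift down from index 4: already satisfies heap property
sift down from index 3:
  48 vs smaller child 36 at index 7, swap → [16, 38, 27, 36, 6, 2, 34, 48, 39, 13]
sift down from index 2:
  27 vs smaller child 2 at index 5, swap → [16, 38, 2, 36, 6, 27, 34, 48, 39, 13]
sift down from index 1:
  38 vs smaller child 6 at index 4, swap → [16, 6, 2, 36, 38, 27, 34, 48, 39, 13]
  38 vs only child 13 at index 9, swap → [16, 6, 2, 36, 13, 27, 34, 48, 39, 38]
sift down from index 0:
  16 vs smaller child 2 at index 2, swap → [2, 6, 16, 36, 13, 27, 34, 48, 39, 38]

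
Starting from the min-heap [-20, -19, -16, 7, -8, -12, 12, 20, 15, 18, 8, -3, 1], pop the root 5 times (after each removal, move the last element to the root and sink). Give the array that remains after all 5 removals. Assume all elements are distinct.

extract-min #1 returns -20:
  remove root -20; move last element 1 to root → [1, -19, -16, 7, -8, -12, 12, 20, 15, 18, 8, -3]
  1 vs smaller child -19 at index 1, swap → [-19, 1, -16, 7, -8, -12, 12, 20, 15, 18, 8, -3]
  1 vs smaller child -8 at index 4, swap → [-19, -8, -16, 7, 1, -12, 12, 20, 15, 18, 8, -3]
extract-min #2 returns -19:
  remove root -19; move last element -3 to root → [-3, -8, -16, 7, 1, -12, 12, 20, 15, 18, 8]
  -3 vs smaller child -16 at index 2, swap → [-16, -8, -3, 7, 1, -12, 12, 20, 15, 18, 8]
  -3 vs smaller child -12 at index 5, swap → [-16, -8, -12, 7, 1, -3, 12, 20, 15, 18, 8]
extract-min #3 returns -16:
  remove root -16; move last element 8 to root → [8, -8, -12, 7, 1, -3, 12, 20, 15, 18]
  8 vs smaller child -12 at index 2, swap → [-12, -8, 8, 7, 1, -3, 12, 20, 15, 18]
  8 vs smaller child -3 at index 5, swap → [-12, -8, -3, 7, 1, 8, 12, 20, 15, 18]
extract-min #4 returns -12:
  remove root -12; move last element 18 to root → [18, -8, -3, 7, 1, 8, 12, 20, 15]
  18 vs smaller child -8 at index 1, swap → [-8, 18, -3, 7, 1, 8, 12, 20, 15]
  18 vs smaller child 1 at index 4, swap → [-8, 1, -3, 7, 18, 8, 12, 20, 15]
extract-min #5 returns -8:
  remove root -8; move last element 15 to root → [15, 1, -3, 7, 18, 8, 12, 20]
  15 vs smaller child -3 at index 2, swap → [-3, 1, 15, 7, 18, 8, 12, 20]
  15 vs smaller child 8 at index 5, swap → [-3, 1, 8, 7, 18, 15, 12, 20]

[-3, 1, 8, 7, 18, 15, 12, 20]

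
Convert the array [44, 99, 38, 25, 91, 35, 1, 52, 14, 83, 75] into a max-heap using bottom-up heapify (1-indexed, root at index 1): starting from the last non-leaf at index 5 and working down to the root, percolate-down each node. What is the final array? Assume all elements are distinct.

sift down from index 5: already satisfies heap property
sift down from index 4:
  25 vs larger child 52 at index 8, swap → [44, 99, 38, 52, 91, 35, 1, 25, 14, 83, 75]
sift down from index 3: already satisfies heap property
sift down from index 2: already satisfies heap property
sift down from index 1:
  44 vs larger child 99 at index 2, swap → [99, 44, 38, 52, 91, 35, 1, 25, 14, 83, 75]
  44 vs larger child 91 at index 5, swap → [99, 91, 38, 52, 44, 35, 1, 25, 14, 83, 75]
  44 vs larger child 83 at index 10, swap → [99, 91, 38, 52, 83, 35, 1, 25, 14, 44, 75]

[99, 91, 38, 52, 83, 35, 1, 25, 14, 44, 75]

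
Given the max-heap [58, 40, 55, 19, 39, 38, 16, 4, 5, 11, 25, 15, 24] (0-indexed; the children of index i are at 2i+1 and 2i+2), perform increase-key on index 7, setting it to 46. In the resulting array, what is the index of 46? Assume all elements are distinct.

set index 7 from 4 to 46 → [58, 40, 55, 19, 39, 38, 16, 46, 5, 11, 25, 15, 24]
46 > parent 19 at index 3, swap → [58, 40, 55, 46, 39, 38, 16, 19, 5, 11, 25, 15, 24]
46 > parent 40 at index 1, swap → [58, 46, 55, 40, 39, 38, 16, 19, 5, 11, 25, 15, 24]
resulting array: [58, 46, 55, 40, 39, 38, 16, 19, 5, 11, 25, 15, 24]

1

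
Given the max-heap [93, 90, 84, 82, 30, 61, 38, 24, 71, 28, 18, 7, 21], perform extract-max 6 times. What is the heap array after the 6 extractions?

extract-max #1 returns 93:
  remove root 93; move last element 21 to root → [21, 90, 84, 82, 30, 61, 38, 24, 71, 28, 18, 7]
  21 vs larger child 90 at index 1, swap → [90, 21, 84, 82, 30, 61, 38, 24, 71, 28, 18, 7]
  21 vs larger child 82 at index 3, swap → [90, 82, 84, 21, 30, 61, 38, 24, 71, 28, 18, 7]
  21 vs larger child 71 at index 8, swap → [90, 82, 84, 71, 30, 61, 38, 24, 21, 28, 18, 7]
extract-max #2 returns 90:
  remove root 90; move last element 7 to root → [7, 82, 84, 71, 30, 61, 38, 24, 21, 28, 18]
  7 vs larger child 84 at index 2, swap → [84, 82, 7, 71, 30, 61, 38, 24, 21, 28, 18]
  7 vs larger child 61 at index 5, swap → [84, 82, 61, 71, 30, 7, 38, 24, 21, 28, 18]
extract-max #3 returns 84:
  remove root 84; move last element 18 to root → [18, 82, 61, 71, 30, 7, 38, 24, 21, 28]
  18 vs larger child 82 at index 1, swap → [82, 18, 61, 71, 30, 7, 38, 24, 21, 28]
  18 vs larger child 71 at index 3, swap → [82, 71, 61, 18, 30, 7, 38, 24, 21, 28]
  18 vs larger child 24 at index 7, swap → [82, 71, 61, 24, 30, 7, 38, 18, 21, 28]
extract-max #4 returns 82:
  remove root 82; move last element 28 to root → [28, 71, 61, 24, 30, 7, 38, 18, 21]
  28 vs larger child 71 at index 1, swap → [71, 28, 61, 24, 30, 7, 38, 18, 21]
  28 vs larger child 30 at index 4, swap → [71, 30, 61, 24, 28, 7, 38, 18, 21]
extract-max #5 returns 71:
  remove root 71; move last element 21 to root → [21, 30, 61, 24, 28, 7, 38, 18]
  21 vs larger child 61 at index 2, swap → [61, 30, 21, 24, 28, 7, 38, 18]
  21 vs larger child 38 at index 6, swap → [61, 30, 38, 24, 28, 7, 21, 18]
extract-max #6 returns 61:
  remove root 61; move last element 18 to root → [18, 30, 38, 24, 28, 7, 21]
  18 vs larger child 38 at index 2, swap → [38, 30, 18, 24, 28, 7, 21]
  18 vs larger child 21 at index 6, swap → [38, 30, 21, 24, 28, 7, 18]

[38, 30, 21, 24, 28, 7, 18]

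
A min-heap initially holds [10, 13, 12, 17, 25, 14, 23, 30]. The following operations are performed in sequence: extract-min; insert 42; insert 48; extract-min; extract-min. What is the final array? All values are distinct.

extract-min → returns 10:
  remove root 10; move last element 30 to root → [30, 13, 12, 17, 25, 14, 23]
  30 vs smaller child 12 at index 2, swap → [12, 13, 30, 17, 25, 14, 23]
  30 vs smaller child 14 at index 5, swap → [12, 13, 14, 17, 25, 30, 23]
insert 42:
  append 42 at index 7 → [12, 13, 14, 17, 25, 30, 23, 42] (no swap needed)
insert 48:
  append 48 at index 8 → [12, 13, 14, 17, 25, 30, 23, 42, 48] (no swap needed)
extract-min → returns 12:
  remove root 12; move last element 48 to root → [48, 13, 14, 17, 25, 30, 23, 42]
  48 vs smaller child 13 at index 1, swap → [13, 48, 14, 17, 25, 30, 23, 42]
  48 vs smaller child 17 at index 3, swap → [13, 17, 14, 48, 25, 30, 23, 42]
  48 vs only child 42 at index 7, swap → [13, 17, 14, 42, 25, 30, 23, 48]
extract-min → returns 13:
  remove root 13; move last element 48 to root → [48, 17, 14, 42, 25, 30, 23]
  48 vs smaller child 14 at index 2, swap → [14, 17, 48, 42, 25, 30, 23]
  48 vs smaller child 23 at index 6, swap → [14, 17, 23, 42, 25, 30, 48]

[14, 17, 23, 42, 25, 30, 48]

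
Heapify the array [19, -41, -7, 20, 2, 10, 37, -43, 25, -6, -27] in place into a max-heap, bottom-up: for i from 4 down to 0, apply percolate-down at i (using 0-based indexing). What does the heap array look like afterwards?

[37, 25, 19, 20, 2, 10, -7, -43, -41, -6, -27]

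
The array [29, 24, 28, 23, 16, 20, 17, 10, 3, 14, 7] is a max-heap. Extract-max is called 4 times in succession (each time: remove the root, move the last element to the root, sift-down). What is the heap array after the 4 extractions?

extract-max #1 returns 29:
  remove root 29; move last element 7 to root → [7, 24, 28, 23, 16, 20, 17, 10, 3, 14]
  7 vs larger child 28 at index 2, swap → [28, 24, 7, 23, 16, 20, 17, 10, 3, 14]
  7 vs larger child 20 at index 5, swap → [28, 24, 20, 23, 16, 7, 17, 10, 3, 14]
extract-max #2 returns 28:
  remove root 28; move last element 14 to root → [14, 24, 20, 23, 16, 7, 17, 10, 3]
  14 vs larger child 24 at index 1, swap → [24, 14, 20, 23, 16, 7, 17, 10, 3]
  14 vs larger child 23 at index 3, swap → [24, 23, 20, 14, 16, 7, 17, 10, 3]
extract-max #3 returns 24:
  remove root 24; move last element 3 to root → [3, 23, 20, 14, 16, 7, 17, 10]
  3 vs larger child 23 at index 1, swap → [23, 3, 20, 14, 16, 7, 17, 10]
  3 vs larger child 16 at index 4, swap → [23, 16, 20, 14, 3, 7, 17, 10]
extract-max #4 returns 23:
  remove root 23; move last element 10 to root → [10, 16, 20, 14, 3, 7, 17]
  10 vs larger child 20 at index 2, swap → [20, 16, 10, 14, 3, 7, 17]
  10 vs larger child 17 at index 6, swap → [20, 16, 17, 14, 3, 7, 10]

[20, 16, 17, 14, 3, 7, 10]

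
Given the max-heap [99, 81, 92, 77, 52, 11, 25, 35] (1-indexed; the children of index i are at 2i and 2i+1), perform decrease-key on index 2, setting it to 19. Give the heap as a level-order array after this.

set index 2 from 81 to 19 → [99, 19, 92, 77, 52, 11, 25, 35]
19 vs larger child 77 at index 4, swap → [99, 77, 92, 19, 52, 11, 25, 35]
19 vs only child 35 at index 8, swap → [99, 77, 92, 35, 52, 11, 25, 19]

[99, 77, 92, 35, 52, 11, 25, 19]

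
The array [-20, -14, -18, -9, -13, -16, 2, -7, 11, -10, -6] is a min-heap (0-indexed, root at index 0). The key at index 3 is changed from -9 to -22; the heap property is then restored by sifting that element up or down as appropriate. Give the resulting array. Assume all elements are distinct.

set index 3 from -9 to -22 → [-20, -14, -18, -22, -13, -16, 2, -7, 11, -10, -6]
-22 < parent -14 at index 1, swap → [-20, -22, -18, -14, -13, -16, 2, -7, 11, -10, -6]
-22 < parent -20 at index 0, swap → [-22, -20, -18, -14, -13, -16, 2, -7, 11, -10, -6]

[-22, -20, -18, -14, -13, -16, 2, -7, 11, -10, -6]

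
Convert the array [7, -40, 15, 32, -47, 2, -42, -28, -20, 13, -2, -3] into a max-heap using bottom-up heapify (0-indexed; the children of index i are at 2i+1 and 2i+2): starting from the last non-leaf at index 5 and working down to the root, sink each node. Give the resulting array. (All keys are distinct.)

[32, 13, 15, -20, 7, 2, -42, -28, -40, -47, -2, -3]

sift down from index 5: already satisfies heap property
sift down from index 4:
  -47 vs larger child 13 at index 9, swap → [7, -40, 15, 32, 13, 2, -42, -28, -20, -47, -2, -3]
sift down from index 3: already satisfies heap property
sift down from index 2: already satisfies heap property
sift down from index 1:
  -40 vs larger child 32 at index 3, swap → [7, 32, 15, -40, 13, 2, -42, -28, -20, -47, -2, -3]
  -40 vs larger child -20 at index 8, swap → [7, 32, 15, -20, 13, 2, -42, -28, -40, -47, -2, -3]
sift down from index 0:
  7 vs larger child 32 at index 1, swap → [32, 7, 15, -20, 13, 2, -42, -28, -40, -47, -2, -3]
  7 vs larger child 13 at index 4, swap → [32, 13, 15, -20, 7, 2, -42, -28, -40, -47, -2, -3]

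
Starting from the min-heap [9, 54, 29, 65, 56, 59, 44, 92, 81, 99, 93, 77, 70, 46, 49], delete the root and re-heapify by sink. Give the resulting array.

remove root 9; move last element 49 to root → [49, 54, 29, 65, 56, 59, 44, 92, 81, 99, 93, 77, 70, 46]
49 vs smaller child 29 at index 2, swap → [29, 54, 49, 65, 56, 59, 44, 92, 81, 99, 93, 77, 70, 46]
49 vs smaller child 44 at index 6, swap → [29, 54, 44, 65, 56, 59, 49, 92, 81, 99, 93, 77, 70, 46]
49 vs only child 46 at index 13, swap → [29, 54, 44, 65, 56, 59, 46, 92, 81, 99, 93, 77, 70, 49]

[29, 54, 44, 65, 56, 59, 46, 92, 81, 99, 93, 77, 70, 49]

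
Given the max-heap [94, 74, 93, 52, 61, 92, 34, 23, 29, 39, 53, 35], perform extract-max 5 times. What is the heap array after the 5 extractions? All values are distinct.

[53, 52, 35, 29, 39, 23, 34]

extract-max #1 returns 94:
  remove root 94; move last element 35 to root → [35, 74, 93, 52, 61, 92, 34, 23, 29, 39, 53]
  35 vs larger child 93 at index 2, swap → [93, 74, 35, 52, 61, 92, 34, 23, 29, 39, 53]
  35 vs larger child 92 at index 5, swap → [93, 74, 92, 52, 61, 35, 34, 23, 29, 39, 53]
extract-max #2 returns 93:
  remove root 93; move last element 53 to root → [53, 74, 92, 52, 61, 35, 34, 23, 29, 39]
  53 vs larger child 92 at index 2, swap → [92, 74, 53, 52, 61, 35, 34, 23, 29, 39]
extract-max #3 returns 92:
  remove root 92; move last element 39 to root → [39, 74, 53, 52, 61, 35, 34, 23, 29]
  39 vs larger child 74 at index 1, swap → [74, 39, 53, 52, 61, 35, 34, 23, 29]
  39 vs larger child 61 at index 4, swap → [74, 61, 53, 52, 39, 35, 34, 23, 29]
extract-max #4 returns 74:
  remove root 74; move last element 29 to root → [29, 61, 53, 52, 39, 35, 34, 23]
  29 vs larger child 61 at index 1, swap → [61, 29, 53, 52, 39, 35, 34, 23]
  29 vs larger child 52 at index 3, swap → [61, 52, 53, 29, 39, 35, 34, 23]
extract-max #5 returns 61:
  remove root 61; move last element 23 to root → [23, 52, 53, 29, 39, 35, 34]
  23 vs larger child 53 at index 2, swap → [53, 52, 23, 29, 39, 35, 34]
  23 vs larger child 35 at index 5, swap → [53, 52, 35, 29, 39, 23, 34]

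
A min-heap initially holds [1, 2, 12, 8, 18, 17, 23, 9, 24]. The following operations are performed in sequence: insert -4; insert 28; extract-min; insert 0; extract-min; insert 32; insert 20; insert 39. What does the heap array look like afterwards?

[1, 2, 12, 8, 18, 17, 23, 9, 24, 28, 32, 20, 39]

insert -4:
  append -4 at index 9 → [1, 2, 12, 8, 18, 17, 23, 9, 24, -4]
  -4 < parent 18 at index 4, swap → [1, 2, 12, 8, -4, 17, 23, 9, 24, 18]
  -4 < parent 2 at index 1, swap → [1, -4, 12, 8, 2, 17, 23, 9, 24, 18]
  -4 < parent 1 at index 0, swap → [-4, 1, 12, 8, 2, 17, 23, 9, 24, 18]
insert 28:
  append 28 at index 10 → [-4, 1, 12, 8, 2, 17, 23, 9, 24, 18, 28] (no swap needed)
extract-min → returns -4:
  remove root -4; move last element 28 to root → [28, 1, 12, 8, 2, 17, 23, 9, 24, 18]
  28 vs smaller child 1 at index 1, swap → [1, 28, 12, 8, 2, 17, 23, 9, 24, 18]
  28 vs smaller child 2 at index 4, swap → [1, 2, 12, 8, 28, 17, 23, 9, 24, 18]
  28 vs only child 18 at index 9, swap → [1, 2, 12, 8, 18, 17, 23, 9, 24, 28]
insert 0:
  append 0 at index 10 → [1, 2, 12, 8, 18, 17, 23, 9, 24, 28, 0]
  0 < parent 18 at index 4, swap → [1, 2, 12, 8, 0, 17, 23, 9, 24, 28, 18]
  0 < parent 2 at index 1, swap → [1, 0, 12, 8, 2, 17, 23, 9, 24, 28, 18]
  0 < parent 1 at index 0, swap → [0, 1, 12, 8, 2, 17, 23, 9, 24, 28, 18]
extract-min → returns 0:
  remove root 0; move last element 18 to root → [18, 1, 12, 8, 2, 17, 23, 9, 24, 28]
  18 vs smaller child 1 at index 1, swap → [1, 18, 12, 8, 2, 17, 23, 9, 24, 28]
  18 vs smaller child 2 at index 4, swap → [1, 2, 12, 8, 18, 17, 23, 9, 24, 28]
insert 32:
  append 32 at index 10 → [1, 2, 12, 8, 18, 17, 23, 9, 24, 28, 32] (no swap needed)
insert 20:
  append 20 at index 11 → [1, 2, 12, 8, 18, 17, 23, 9, 24, 28, 32, 20] (no swap needed)
insert 39:
  append 39 at index 12 → [1, 2, 12, 8, 18, 17, 23, 9, 24, 28, 32, 20, 39] (no swap needed)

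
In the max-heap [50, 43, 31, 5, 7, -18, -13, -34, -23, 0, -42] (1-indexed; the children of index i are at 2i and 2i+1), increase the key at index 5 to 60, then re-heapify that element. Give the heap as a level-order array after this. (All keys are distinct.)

set index 5 from 7 to 60 → [50, 43, 31, 5, 60, -18, -13, -34, -23, 0, -42]
60 > parent 43 at index 2, swap → [50, 60, 31, 5, 43, -18, -13, -34, -23, 0, -42]
60 > parent 50 at index 1, swap → [60, 50, 31, 5, 43, -18, -13, -34, -23, 0, -42]

[60, 50, 31, 5, 43, -18, -13, -34, -23, 0, -42]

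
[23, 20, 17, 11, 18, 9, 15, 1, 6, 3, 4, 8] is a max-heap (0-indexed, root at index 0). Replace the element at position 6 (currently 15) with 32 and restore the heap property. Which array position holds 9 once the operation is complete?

5

set index 6 from 15 to 32 → [23, 20, 17, 11, 18, 9, 32, 1, 6, 3, 4, 8]
32 > parent 17 at index 2, swap → [23, 20, 32, 11, 18, 9, 17, 1, 6, 3, 4, 8]
32 > parent 23 at index 0, swap → [32, 20, 23, 11, 18, 9, 17, 1, 6, 3, 4, 8]
resulting array: [32, 20, 23, 11, 18, 9, 17, 1, 6, 3, 4, 8]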